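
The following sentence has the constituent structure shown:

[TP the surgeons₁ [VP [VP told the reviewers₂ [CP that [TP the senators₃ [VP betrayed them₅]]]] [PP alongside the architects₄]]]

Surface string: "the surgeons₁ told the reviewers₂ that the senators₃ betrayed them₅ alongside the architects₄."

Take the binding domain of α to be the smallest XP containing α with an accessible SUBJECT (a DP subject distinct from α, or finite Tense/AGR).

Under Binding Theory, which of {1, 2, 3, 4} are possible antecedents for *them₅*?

*them* is a pronoun, so Principle B applies: it must be free in its binding domain.
Binding domain of *them₅*: the embedded TP, whose subject is the senators₃.
*the surgeons₁* c-commands the pronoun but from outside its binding domain, and is not c-commanded by it → coindexation permitted.
*the reviewers₂* c-commands the pronoun but from outside its binding domain, and is not c-commanded by it → coindexation permitted.
*the senators₃* c-commands the pronoun within its binding domain → coindexation would violate Principle B.
*the architects₄* and the pronoun do not c-command one another → neither Principle B nor Principle C is at stake; coindexation permitted.

{1, 2, 4}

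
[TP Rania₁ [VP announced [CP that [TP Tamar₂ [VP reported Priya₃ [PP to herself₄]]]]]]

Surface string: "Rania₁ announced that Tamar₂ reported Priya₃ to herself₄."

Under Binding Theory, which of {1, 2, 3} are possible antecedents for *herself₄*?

*herself* is an anaphor, so Principle A applies: it must be bound in its binding domain.
Binding domain of *herself₄*: the embedded TP, whose subject is Tamar₂.
*Rania₁* c-commands the anaphor but is outside its binding domain → cannot satisfy Principle A.
*Tamar₂* c-commands the anaphor within its binding domain → licit binder.
*Priya₃* c-commands the anaphor within its binding domain → licit binder.

{2, 3}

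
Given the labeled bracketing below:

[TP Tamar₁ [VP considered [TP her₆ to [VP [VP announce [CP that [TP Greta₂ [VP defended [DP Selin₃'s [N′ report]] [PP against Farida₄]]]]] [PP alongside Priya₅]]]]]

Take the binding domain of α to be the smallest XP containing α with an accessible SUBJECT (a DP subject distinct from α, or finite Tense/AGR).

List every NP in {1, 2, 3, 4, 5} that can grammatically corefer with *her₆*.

*her* is a pronoun, so Principle B applies: it must be free in its binding domain.
Binding domain of *her₆*: the matrix TP, whose subject is Tamar₁.
*Tamar₁* c-commands the pronoun within its binding domain → coindexation would violate Principle B.
*Greta₂*: the pronoun c-commands this R-expression → coindexation would violate Principle C on *Greta₂*.
*Selin₃*: the pronoun c-commands this R-expression → coindexation would violate Principle C on *Selin₃*.
*Farida₄*: the pronoun c-commands this R-expression → coindexation would violate Principle C on *Farida₄*.
*Priya₅*: the pronoun c-commands this R-expression → coindexation would violate Principle C on *Priya₅*.

none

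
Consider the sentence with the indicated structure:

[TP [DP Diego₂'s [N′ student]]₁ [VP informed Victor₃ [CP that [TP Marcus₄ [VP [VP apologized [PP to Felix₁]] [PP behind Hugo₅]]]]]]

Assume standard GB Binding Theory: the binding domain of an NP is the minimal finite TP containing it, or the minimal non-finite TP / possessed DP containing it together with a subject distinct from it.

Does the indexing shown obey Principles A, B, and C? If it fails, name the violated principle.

Principle C

The two coindexed NPs are *[Diego₂'s student]₁* and *Felix₁*.
*Felix₁* is an R-expression. Principle C requires it to be free everywhere.
*[Diego₂'s student]₁* c-commands it and carries the same index.
The R-expression is bound → Principle C violation.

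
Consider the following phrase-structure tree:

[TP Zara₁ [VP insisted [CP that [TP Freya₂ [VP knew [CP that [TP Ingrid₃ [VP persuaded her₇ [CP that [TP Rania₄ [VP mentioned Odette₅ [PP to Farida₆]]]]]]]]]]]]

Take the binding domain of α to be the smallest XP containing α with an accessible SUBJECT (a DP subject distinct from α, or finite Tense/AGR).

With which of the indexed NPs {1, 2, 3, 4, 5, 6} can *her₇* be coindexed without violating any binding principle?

{1, 2}

*her* is a pronoun, so Principle B applies: it must be free in its binding domain.
Binding domain of *her₇*: the embedded TP, whose subject is Ingrid₃.
*Zara₁* c-commands the pronoun but from outside its binding domain, and is not c-commanded by it → coindexation permitted.
*Freya₂* c-commands the pronoun but from outside its binding domain, and is not c-commanded by it → coindexation permitted.
*Ingrid₃* c-commands the pronoun within its binding domain → coindexation would violate Principle B.
*Rania₄*: the pronoun c-commands this R-expression → coindexation would violate Principle C on *Rania₄*.
*Odette₅*: the pronoun c-commands this R-expression → coindexation would violate Principle C on *Odette₅*.
*Farida₆*: the pronoun c-commands this R-expression → coindexation would violate Principle C on *Farida₆*.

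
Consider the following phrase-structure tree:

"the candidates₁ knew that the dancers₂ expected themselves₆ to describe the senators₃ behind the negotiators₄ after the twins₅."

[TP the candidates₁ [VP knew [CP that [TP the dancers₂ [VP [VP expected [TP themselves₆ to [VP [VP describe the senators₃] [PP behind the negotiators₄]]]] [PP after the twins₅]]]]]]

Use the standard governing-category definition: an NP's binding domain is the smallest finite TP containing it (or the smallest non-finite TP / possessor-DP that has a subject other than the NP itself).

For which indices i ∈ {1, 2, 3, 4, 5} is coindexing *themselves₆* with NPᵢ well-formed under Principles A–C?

{2}

*themselves* is an anaphor, so Principle A applies: it must be bound in its binding domain.
Binding domain of *themselves₆*: the embedded TP, whose subject is the dancers₂.
*the candidates₁* c-commands the anaphor but is outside its binding domain → cannot satisfy Principle A.
*the dancers₂* c-commands the anaphor within its binding domain → licit binder.
*the senators₃* does not c-command the anaphor → cannot bind it.
*the negotiators₄* does not c-command the anaphor → cannot bind it.
*the twins₅* does not c-command the anaphor → cannot bind it.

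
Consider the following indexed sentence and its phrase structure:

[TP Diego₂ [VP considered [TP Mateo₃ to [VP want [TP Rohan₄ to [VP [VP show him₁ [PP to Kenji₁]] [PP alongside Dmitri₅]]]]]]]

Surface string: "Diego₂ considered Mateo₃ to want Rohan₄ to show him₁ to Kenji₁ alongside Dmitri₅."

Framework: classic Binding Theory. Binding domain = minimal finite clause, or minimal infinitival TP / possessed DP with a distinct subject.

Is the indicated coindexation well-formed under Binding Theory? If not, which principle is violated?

The two coindexed NPs are *him₁* and *Kenji₁*.
*Kenji₁* is an R-expression. Principle C requires it to be free everywhere.
*him₁* c-commands it and carries the same index.
The R-expression is bound → Principle C violation.

Principle C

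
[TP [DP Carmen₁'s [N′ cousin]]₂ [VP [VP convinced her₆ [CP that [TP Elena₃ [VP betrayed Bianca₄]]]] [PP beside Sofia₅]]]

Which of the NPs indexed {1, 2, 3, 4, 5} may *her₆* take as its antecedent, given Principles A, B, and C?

{1, 5}

*her* is a pronoun, so Principle B applies: it must be free in its binding domain.
Binding domain of *her₆*: the matrix TP, whose subject is [Carmen₁'s cousin]₂.
*Carmen₁* and the pronoun do not c-command one another → neither Principle B nor Principle C is at stake; coindexation permitted.
*[Carmen₁'s cousin]₂* c-commands the pronoun within its binding domain → coindexation would violate Principle B.
*Elena₃*: the pronoun c-commands this R-expression → coindexation would violate Principle C on *Elena₃*.
*Bianca₄*: the pronoun c-commands this R-expression → coindexation would violate Principle C on *Bianca₄*.
*Sofia₅* and the pronoun do not c-command one another → neither Principle B nor Principle C is at stake; coindexation permitted.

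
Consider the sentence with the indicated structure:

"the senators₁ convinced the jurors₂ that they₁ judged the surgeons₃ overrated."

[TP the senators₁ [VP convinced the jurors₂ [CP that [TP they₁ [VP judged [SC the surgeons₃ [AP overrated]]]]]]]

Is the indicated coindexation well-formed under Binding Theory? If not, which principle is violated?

The two coindexed NPs are *the senators₁* and *they₁*.
*they₁* is a pronoun; nothing c-commands it within its binding domain (the embedded TP.), so Principle B holds trivially.
*the senators₁* is an R-expression; *they₁* does not c-command it, and no other NP shares its index, so Principle C is satisfied.
All principles are respected.

grammatical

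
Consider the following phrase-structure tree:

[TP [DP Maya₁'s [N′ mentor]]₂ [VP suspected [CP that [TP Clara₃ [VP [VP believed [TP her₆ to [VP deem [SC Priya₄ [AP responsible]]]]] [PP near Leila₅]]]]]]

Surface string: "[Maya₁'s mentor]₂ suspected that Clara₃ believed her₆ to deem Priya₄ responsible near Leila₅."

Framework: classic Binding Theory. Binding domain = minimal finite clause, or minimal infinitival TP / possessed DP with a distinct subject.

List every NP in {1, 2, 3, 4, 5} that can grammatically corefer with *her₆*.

{1, 2, 5}

*her* is a pronoun, so Principle B applies: it must be free in its binding domain.
Binding domain of *her₆*: the embedded TP, whose subject is Clara₃.
*Maya₁* and the pronoun do not c-command one another → neither Principle B nor Principle C is at stake; coindexation permitted.
*[Maya₁'s mentor]₂* c-commands the pronoun but from outside its binding domain, and is not c-commanded by it → coindexation permitted.
*Clara₃* c-commands the pronoun within its binding domain → coindexation would violate Principle B.
*Priya₄*: the pronoun c-commands this R-expression → coindexation would violate Principle C on *Priya₄*.
*Leila₅* and the pronoun do not c-command one another → neither Principle B nor Principle C is at stake; coindexation permitted.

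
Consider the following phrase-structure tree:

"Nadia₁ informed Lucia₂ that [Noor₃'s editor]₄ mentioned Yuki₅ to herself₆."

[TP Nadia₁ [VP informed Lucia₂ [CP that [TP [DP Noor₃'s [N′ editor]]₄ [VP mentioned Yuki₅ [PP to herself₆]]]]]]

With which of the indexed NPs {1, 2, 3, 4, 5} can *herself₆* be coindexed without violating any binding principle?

{4, 5}

*herself* is an anaphor, so Principle A applies: it must be bound in its binding domain.
Binding domain of *herself₆*: the embedded TP, whose subject is [Noor₃'s editor]₄.
*Nadia₁* c-commands the anaphor but is outside its binding domain → cannot satisfy Principle A.
*Lucia₂* c-commands the anaphor but is outside its binding domain → cannot satisfy Principle A.
*Noor₃* does not c-command the anaphor → cannot bind it.
*[Noor₃'s editor]₄* c-commands the anaphor within its binding domain → licit binder.
*Yuki₅* c-commands the anaphor within its binding domain → licit binder.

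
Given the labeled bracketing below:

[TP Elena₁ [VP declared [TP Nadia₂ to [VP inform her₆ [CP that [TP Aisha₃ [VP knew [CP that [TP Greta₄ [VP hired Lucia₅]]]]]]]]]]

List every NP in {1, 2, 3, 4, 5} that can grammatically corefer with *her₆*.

{1}

*her* is a pronoun, so Principle B applies: it must be free in its binding domain.
Binding domain of *her₆*: the embedded TP, whose subject is Nadia₂.
*Elena₁* c-commands the pronoun but from outside its binding domain, and is not c-commanded by it → coindexation permitted.
*Nadia₂* c-commands the pronoun within its binding domain → coindexation would violate Principle B.
*Aisha₃*: the pronoun c-commands this R-expression → coindexation would violate Principle C on *Aisha₃*.
*Greta₄*: the pronoun c-commands this R-expression → coindexation would violate Principle C on *Greta₄*.
*Lucia₅*: the pronoun c-commands this R-expression → coindexation would violate Principle C on *Lucia₅*.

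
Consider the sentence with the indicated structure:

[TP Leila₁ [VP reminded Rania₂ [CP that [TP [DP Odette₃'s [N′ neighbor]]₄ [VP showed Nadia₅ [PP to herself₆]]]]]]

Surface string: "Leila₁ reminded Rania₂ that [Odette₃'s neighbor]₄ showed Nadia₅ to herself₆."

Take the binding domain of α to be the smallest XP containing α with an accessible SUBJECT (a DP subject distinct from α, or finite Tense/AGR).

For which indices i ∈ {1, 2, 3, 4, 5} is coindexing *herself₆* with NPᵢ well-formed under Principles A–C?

{4, 5}

*herself* is an anaphor, so Principle A applies: it must be bound in its binding domain.
Binding domain of *herself₆*: the embedded TP, whose subject is [Odette₃'s neighbor]₄.
*Leila₁* c-commands the anaphor but is outside its binding domain → cannot satisfy Principle A.
*Rania₂* c-commands the anaphor but is outside its binding domain → cannot satisfy Principle A.
*Odette₃* does not c-command the anaphor → cannot bind it.
*[Odette₃'s neighbor]₄* c-commands the anaphor within its binding domain → licit binder.
*Nadia₅* c-commands the anaphor within its binding domain → licit binder.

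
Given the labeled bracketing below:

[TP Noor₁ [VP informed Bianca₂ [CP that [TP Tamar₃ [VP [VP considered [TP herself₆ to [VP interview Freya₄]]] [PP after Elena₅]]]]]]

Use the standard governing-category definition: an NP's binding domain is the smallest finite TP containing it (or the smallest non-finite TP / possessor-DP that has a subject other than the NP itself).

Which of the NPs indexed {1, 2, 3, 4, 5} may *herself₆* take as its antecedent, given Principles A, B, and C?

*herself* is an anaphor, so Principle A applies: it must be bound in its binding domain.
Binding domain of *herself₆*: the embedded TP, whose subject is Tamar₃.
*Noor₁* c-commands the anaphor but is outside its binding domain → cannot satisfy Principle A.
*Bianca₂* c-commands the anaphor but is outside its binding domain → cannot satisfy Principle A.
*Tamar₃* c-commands the anaphor within its binding domain → licit binder.
*Freya₄* does not c-command the anaphor → cannot bind it.
*Elena₅* does not c-command the anaphor → cannot bind it.

{3}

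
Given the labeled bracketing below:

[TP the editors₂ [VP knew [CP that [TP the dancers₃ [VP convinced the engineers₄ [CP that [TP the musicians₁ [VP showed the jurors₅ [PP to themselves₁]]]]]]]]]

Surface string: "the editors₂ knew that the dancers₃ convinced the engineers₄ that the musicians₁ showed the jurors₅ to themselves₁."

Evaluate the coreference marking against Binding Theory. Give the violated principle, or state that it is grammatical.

The two coindexed NPs are *the musicians₁* and *themselves₁*.
*themselves₁* is an anaphor; its binding domain is the embedded TP, whose subject is the musicians₁. *the musicians₁* c-commands it within that domain and shares its index, so Principle A is satisfied.
*the musicians₁* is an R-expression; *themselves₁* does not c-command it, and no other NP shares its index, so Principle C is satisfied.
All principles are respected.

grammatical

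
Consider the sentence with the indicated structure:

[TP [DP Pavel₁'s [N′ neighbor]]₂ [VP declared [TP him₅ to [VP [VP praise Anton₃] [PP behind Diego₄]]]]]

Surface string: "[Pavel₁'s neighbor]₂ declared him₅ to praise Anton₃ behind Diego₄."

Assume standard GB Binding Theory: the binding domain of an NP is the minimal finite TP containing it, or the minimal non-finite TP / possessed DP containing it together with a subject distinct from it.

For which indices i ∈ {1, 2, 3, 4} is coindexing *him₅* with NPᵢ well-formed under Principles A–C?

{1}

*him* is a pronoun, so Principle B applies: it must be free in its binding domain.
Binding domain of *him₅*: the matrix TP, whose subject is [Pavel₁'s neighbor]₂.
*Pavel₁* and the pronoun do not c-command one another → neither Principle B nor Principle C is at stake; coindexation permitted.
*[Pavel₁'s neighbor]₂* c-commands the pronoun within its binding domain → coindexation would violate Principle B.
*Anton₃*: the pronoun c-commands this R-expression → coindexation would violate Principle C on *Anton₃*.
*Diego₄*: the pronoun c-commands this R-expression → coindexation would violate Principle C on *Diego₄*.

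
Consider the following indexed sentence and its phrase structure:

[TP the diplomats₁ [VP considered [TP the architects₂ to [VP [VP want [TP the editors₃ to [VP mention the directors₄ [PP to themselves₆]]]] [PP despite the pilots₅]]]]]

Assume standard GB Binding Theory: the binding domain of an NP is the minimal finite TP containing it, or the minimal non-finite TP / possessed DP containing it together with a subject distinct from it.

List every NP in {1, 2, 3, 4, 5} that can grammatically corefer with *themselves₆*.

{3, 4}

*themselves* is an anaphor, so Principle A applies: it must be bound in its binding domain.
Binding domain of *themselves₆*: the embedded TP, whose subject is the editors₃.
*the diplomats₁* c-commands the anaphor but is outside its binding domain → cannot satisfy Principle A.
*the architects₂* c-commands the anaphor but is outside its binding domain → cannot satisfy Principle A.
*the editors₃* c-commands the anaphor within its binding domain → licit binder.
*the directors₄* c-commands the anaphor within its binding domain → licit binder.
*the pilots₅* does not c-command the anaphor → cannot bind it.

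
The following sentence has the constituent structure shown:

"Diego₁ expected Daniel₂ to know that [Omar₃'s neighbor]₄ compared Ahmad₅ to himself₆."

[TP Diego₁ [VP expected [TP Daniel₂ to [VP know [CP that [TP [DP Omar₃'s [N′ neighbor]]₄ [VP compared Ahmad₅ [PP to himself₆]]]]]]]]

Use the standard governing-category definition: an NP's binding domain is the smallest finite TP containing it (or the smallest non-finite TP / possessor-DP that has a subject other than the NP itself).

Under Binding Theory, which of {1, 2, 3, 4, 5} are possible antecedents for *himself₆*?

{4, 5}

*himself* is an anaphor, so Principle A applies: it must be bound in its binding domain.
Binding domain of *himself₆*: the embedded TP, whose subject is [Omar₃'s neighbor]₄.
*Diego₁* c-commands the anaphor but is outside its binding domain → cannot satisfy Principle A.
*Daniel₂* c-commands the anaphor but is outside its binding domain → cannot satisfy Principle A.
*Omar₃* does not c-command the anaphor → cannot bind it.
*[Omar₃'s neighbor]₄* c-commands the anaphor within its binding domain → licit binder.
*Ahmad₅* c-commands the anaphor within its binding domain → licit binder.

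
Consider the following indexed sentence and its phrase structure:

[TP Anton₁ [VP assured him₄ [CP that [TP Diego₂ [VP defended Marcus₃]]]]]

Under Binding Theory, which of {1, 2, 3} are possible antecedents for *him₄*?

none

*him* is a pronoun, so Principle B applies: it must be free in its binding domain.
Binding domain of *him₄*: the matrix TP, whose subject is Anton₁.
*Anton₁* c-commands the pronoun within its binding domain → coindexation would violate Principle B.
*Diego₂*: the pronoun c-commands this R-expression → coindexation would violate Principle C on *Diego₂*.
*Marcus₃*: the pronoun c-commands this R-expression → coindexation would violate Principle C on *Marcus₃*.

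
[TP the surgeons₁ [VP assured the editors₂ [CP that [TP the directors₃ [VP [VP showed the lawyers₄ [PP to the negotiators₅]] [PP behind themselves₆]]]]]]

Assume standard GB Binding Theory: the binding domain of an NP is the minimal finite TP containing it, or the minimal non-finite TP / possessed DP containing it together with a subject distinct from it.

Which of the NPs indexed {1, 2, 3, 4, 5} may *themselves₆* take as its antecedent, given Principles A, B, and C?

{3}

*themselves* is an anaphor, so Principle A applies: it must be bound in its binding domain.
Binding domain of *themselves₆*: the embedded TP, whose subject is the directors₃.
*the surgeons₁* c-commands the anaphor but is outside its binding domain → cannot satisfy Principle A.
*the editors₂* c-commands the anaphor but is outside its binding domain → cannot satisfy Principle A.
*the directors₃* c-commands the anaphor within its binding domain → licit binder.
*the lawyers₄* does not c-command the anaphor → cannot bind it.
*the negotiators₅* does not c-command the anaphor → cannot bind it.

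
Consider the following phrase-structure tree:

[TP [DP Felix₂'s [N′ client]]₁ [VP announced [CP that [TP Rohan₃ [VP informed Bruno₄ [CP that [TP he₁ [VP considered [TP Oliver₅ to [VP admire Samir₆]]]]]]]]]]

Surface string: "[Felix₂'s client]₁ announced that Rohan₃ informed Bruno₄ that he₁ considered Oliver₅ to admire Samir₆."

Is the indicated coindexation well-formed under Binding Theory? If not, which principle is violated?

grammatical

The two coindexed NPs are *[Felix₂'s client]₁* and *he₁*.
*he₁* is a pronoun; nothing c-commands it within its binding domain (the embedded TP.), so Principle B holds trivially.
*[Felix₂'s client]₁* is an R-expression; *he₁* does not c-command it, and no other NP shares its index, so Principle C is satisfied.
All principles are respected.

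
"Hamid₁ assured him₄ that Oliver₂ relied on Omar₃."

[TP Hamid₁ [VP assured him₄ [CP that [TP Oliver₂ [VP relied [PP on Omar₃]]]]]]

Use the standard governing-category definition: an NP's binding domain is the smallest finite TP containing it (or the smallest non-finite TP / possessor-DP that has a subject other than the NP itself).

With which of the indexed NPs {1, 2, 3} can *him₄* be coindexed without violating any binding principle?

*him* is a pronoun, so Principle B applies: it must be free in its binding domain.
Binding domain of *him₄*: the matrix TP, whose subject is Hamid₁.
*Hamid₁* c-commands the pronoun within its binding domain → coindexation would violate Principle B.
*Oliver₂*: the pronoun c-commands this R-expression → coindexation would violate Principle C on *Oliver₂*.
*Omar₃*: the pronoun c-commands this R-expression → coindexation would violate Principle C on *Omar₃*.

none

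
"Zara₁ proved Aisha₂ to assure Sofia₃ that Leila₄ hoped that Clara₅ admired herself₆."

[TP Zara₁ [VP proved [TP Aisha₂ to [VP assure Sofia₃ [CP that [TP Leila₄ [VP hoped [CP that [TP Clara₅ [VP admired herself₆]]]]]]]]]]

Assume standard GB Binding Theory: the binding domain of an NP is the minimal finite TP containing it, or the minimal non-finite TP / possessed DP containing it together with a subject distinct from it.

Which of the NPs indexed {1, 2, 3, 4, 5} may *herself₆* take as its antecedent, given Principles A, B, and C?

*herself* is an anaphor, so Principle A applies: it must be bound in its binding domain.
Binding domain of *herself₆*: the embedded TP, whose subject is Clara₅.
*Zara₁* c-commands the anaphor but is outside its binding domain → cannot satisfy Principle A.
*Aisha₂* c-commands the anaphor but is outside its binding domain → cannot satisfy Principle A.
*Sofia₃* c-commands the anaphor but is outside its binding domain → cannot satisfy Principle A.
*Leila₄* c-commands the anaphor but is outside its binding domain → cannot satisfy Principle A.
*Clara₅* c-commands the anaphor within its binding domain → licit binder.

{5}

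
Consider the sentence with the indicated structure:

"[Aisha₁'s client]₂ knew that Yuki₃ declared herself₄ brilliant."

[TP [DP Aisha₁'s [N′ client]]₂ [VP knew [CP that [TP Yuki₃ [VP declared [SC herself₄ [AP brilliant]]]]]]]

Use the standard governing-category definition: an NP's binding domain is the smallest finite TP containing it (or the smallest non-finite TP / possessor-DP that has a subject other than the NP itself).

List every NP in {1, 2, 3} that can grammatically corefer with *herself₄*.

{3}

*herself* is an anaphor, so Principle A applies: it must be bound in its binding domain.
Binding domain of *herself₄*: the embedded TP, whose subject is Yuki₃.
*Aisha₁* does not c-command the anaphor → cannot bind it.
*[Aisha₁'s client]₂* c-commands the anaphor but is outside its binding domain → cannot satisfy Principle A.
*Yuki₃* c-commands the anaphor within its binding domain → licit binder.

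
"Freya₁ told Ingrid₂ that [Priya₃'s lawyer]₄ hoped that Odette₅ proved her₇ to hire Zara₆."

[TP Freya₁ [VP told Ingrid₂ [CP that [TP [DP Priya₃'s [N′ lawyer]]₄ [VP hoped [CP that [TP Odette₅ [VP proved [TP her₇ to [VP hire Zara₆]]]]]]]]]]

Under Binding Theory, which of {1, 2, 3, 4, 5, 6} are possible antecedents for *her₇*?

*her* is a pronoun, so Principle B applies: it must be free in its binding domain.
Binding domain of *her₇*: the embedded TP, whose subject is Odette₅.
*Freya₁* c-commands the pronoun but from outside its binding domain, and is not c-commanded by it → coindexation permitted.
*Ingrid₂* c-commands the pronoun but from outside its binding domain, and is not c-commanded by it → coindexation permitted.
*Priya₃* and the pronoun do not c-command one another → neither Principle B nor Principle C is at stake; coindexation permitted.
*[Priya₃'s lawyer]₄* c-commands the pronoun but from outside its binding domain, and is not c-commanded by it → coindexation permitted.
*Odette₅* c-commands the pronoun within its binding domain → coindexation would violate Principle B.
*Zara₆*: the pronoun c-commands this R-expression → coindexation would violate Principle C on *Zara₆*.

{1, 2, 3, 4}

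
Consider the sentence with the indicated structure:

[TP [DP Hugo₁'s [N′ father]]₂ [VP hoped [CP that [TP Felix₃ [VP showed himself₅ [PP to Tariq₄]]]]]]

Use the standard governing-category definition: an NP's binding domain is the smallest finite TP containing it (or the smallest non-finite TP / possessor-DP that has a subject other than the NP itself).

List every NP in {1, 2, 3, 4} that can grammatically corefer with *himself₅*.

{3}

*himself* is an anaphor, so Principle A applies: it must be bound in its binding domain.
Binding domain of *himself₅*: the embedded TP, whose subject is Felix₃.
*Hugo₁* does not c-command the anaphor → cannot bind it.
*[Hugo₁'s father]₂* c-commands the anaphor but is outside its binding domain → cannot satisfy Principle A.
*Felix₃* c-commands the anaphor within its binding domain → licit binder.
*Tariq₄* does not c-command the anaphor → cannot bind it.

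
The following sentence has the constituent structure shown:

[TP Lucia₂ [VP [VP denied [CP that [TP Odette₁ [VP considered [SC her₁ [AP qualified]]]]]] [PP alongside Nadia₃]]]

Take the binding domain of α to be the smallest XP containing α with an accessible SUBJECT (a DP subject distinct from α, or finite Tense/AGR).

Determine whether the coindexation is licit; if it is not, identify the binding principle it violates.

Principle B

The two coindexed NPs are *Odette₁* and *her₁*.
*her₁* is a pronoun. Its binding domain is the embedded TP, whose subject is Odette₁.
*Odette₁* c-commands it within that domain and carries the same index.
The pronoun is locally bound → Principle B violation.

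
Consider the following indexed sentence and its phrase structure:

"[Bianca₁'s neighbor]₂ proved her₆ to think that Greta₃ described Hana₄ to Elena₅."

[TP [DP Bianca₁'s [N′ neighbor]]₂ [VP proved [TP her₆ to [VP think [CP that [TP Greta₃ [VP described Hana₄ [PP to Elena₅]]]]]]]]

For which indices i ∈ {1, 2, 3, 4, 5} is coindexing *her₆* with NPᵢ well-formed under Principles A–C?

*her* is a pronoun, so Principle B applies: it must be free in its binding domain.
Binding domain of *her₆*: the matrix TP, whose subject is [Bianca₁'s neighbor]₂.
*Bianca₁* and the pronoun do not c-command one another → neither Principle B nor Principle C is at stake; coindexation permitted.
*[Bianca₁'s neighbor]₂* c-commands the pronoun within its binding domain → coindexation would violate Principle B.
*Greta₃*: the pronoun c-commands this R-expression → coindexation would violate Principle C on *Greta₃*.
*Hana₄*: the pronoun c-commands this R-expression → coindexation would violate Principle C on *Hana₄*.
*Elena₅*: the pronoun c-commands this R-expression → coindexation would violate Principle C on *Elena₅*.

{1}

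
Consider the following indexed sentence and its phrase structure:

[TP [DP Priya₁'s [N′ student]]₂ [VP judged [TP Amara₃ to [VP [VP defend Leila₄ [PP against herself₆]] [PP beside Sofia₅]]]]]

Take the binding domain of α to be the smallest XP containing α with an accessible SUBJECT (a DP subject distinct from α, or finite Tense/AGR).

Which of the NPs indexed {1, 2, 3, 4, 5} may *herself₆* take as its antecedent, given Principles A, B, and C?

*herself* is an anaphor, so Principle A applies: it must be bound in its binding domain.
Binding domain of *herself₆*: the embedded TP, whose subject is Amara₃.
*Priya₁* does not c-command the anaphor → cannot bind it.
*[Priya₁'s student]₂* c-commands the anaphor but is outside its binding domain → cannot satisfy Principle A.
*Amara₃* c-commands the anaphor within its binding domain → licit binder.
*Leila₄* c-commands the anaphor within its binding domain → licit binder.
*Sofia₅* does not c-command the anaphor → cannot bind it.

{3, 4}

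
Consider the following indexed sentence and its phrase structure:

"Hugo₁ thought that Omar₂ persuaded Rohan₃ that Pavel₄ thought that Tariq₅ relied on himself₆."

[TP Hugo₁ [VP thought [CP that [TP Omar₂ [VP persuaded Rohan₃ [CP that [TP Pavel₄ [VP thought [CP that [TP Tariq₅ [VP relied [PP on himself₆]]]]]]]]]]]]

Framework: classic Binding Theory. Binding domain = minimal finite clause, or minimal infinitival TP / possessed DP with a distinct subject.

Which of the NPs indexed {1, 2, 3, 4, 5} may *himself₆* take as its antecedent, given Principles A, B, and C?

{5}

*himself* is an anaphor, so Principle A applies: it must be bound in its binding domain.
Binding domain of *himself₆*: the embedded TP, whose subject is Tariq₅.
*Hugo₁* c-commands the anaphor but is outside its binding domain → cannot satisfy Principle A.
*Omar₂* c-commands the anaphor but is outside its binding domain → cannot satisfy Principle A.
*Rohan₃* c-commands the anaphor but is outside its binding domain → cannot satisfy Principle A.
*Pavel₄* c-commands the anaphor but is outside its binding domain → cannot satisfy Principle A.
*Tariq₅* c-commands the anaphor within its binding domain → licit binder.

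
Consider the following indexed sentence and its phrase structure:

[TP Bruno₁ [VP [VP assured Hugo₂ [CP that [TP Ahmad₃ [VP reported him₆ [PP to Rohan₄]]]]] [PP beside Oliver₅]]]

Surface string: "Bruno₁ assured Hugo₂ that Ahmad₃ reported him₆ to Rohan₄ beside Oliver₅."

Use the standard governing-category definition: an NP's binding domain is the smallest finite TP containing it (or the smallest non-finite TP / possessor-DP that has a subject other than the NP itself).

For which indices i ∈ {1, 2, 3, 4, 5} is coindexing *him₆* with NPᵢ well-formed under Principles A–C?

*him* is a pronoun, so Principle B applies: it must be free in its binding domain.
Binding domain of *him₆*: the embedded TP, whose subject is Ahmad₃.
*Bruno₁* c-commands the pronoun but from outside its binding domain, and is not c-commanded by it → coindexation permitted.
*Hugo₂* c-commands the pronoun but from outside its binding domain, and is not c-commanded by it → coindexation permitted.
*Ahmad₃* c-commands the pronoun within its binding domain → coindexation would violate Principle B.
*Rohan₄*: the pronoun c-commands this R-expression → coindexation would violate Principle C on *Rohan₄*.
*Oliver₅* and the pronoun do not c-command one another → neither Principle B nor Principle C is at stake; coindexation permitted.

{1, 2, 5}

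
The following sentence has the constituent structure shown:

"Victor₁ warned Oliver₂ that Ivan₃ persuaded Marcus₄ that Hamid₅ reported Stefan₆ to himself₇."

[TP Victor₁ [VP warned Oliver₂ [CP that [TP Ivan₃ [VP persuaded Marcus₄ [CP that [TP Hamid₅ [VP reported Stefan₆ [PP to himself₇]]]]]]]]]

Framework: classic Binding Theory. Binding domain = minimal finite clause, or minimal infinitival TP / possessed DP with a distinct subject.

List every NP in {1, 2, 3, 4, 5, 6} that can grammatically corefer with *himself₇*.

*himself* is an anaphor, so Principle A applies: it must be bound in its binding domain.
Binding domain of *himself₇*: the embedded TP, whose subject is Hamid₅.
*Victor₁* c-commands the anaphor but is outside its binding domain → cannot satisfy Principle A.
*Oliver₂* c-commands the anaphor but is outside its binding domain → cannot satisfy Principle A.
*Ivan₃* c-commands the anaphor but is outside its binding domain → cannot satisfy Principle A.
*Marcus₄* c-commands the anaphor but is outside its binding domain → cannot satisfy Principle A.
*Hamid₅* c-commands the anaphor within its binding domain → licit binder.
*Stefan₆* c-commands the anaphor within its binding domain → licit binder.

{5, 6}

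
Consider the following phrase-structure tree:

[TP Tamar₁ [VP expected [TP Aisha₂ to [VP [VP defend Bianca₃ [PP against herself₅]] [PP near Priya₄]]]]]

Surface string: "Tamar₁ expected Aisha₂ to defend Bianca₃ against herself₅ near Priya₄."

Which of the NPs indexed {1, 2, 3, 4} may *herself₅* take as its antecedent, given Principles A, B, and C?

{2, 3}

*herself* is an anaphor, so Principle A applies: it must be bound in its binding domain.
Binding domain of *herself₅*: the embedded TP, whose subject is Aisha₂.
*Tamar₁* c-commands the anaphor but is outside its binding domain → cannot satisfy Principle A.
*Aisha₂* c-commands the anaphor within its binding domain → licit binder.
*Bianca₃* c-commands the anaphor within its binding domain → licit binder.
*Priya₄* does not c-command the anaphor → cannot bind it.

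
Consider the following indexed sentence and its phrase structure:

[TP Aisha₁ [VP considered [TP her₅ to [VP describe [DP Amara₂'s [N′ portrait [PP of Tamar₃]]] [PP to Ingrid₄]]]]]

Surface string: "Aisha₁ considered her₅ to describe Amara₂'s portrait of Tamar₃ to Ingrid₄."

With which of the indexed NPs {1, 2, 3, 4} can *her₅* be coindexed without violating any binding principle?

none

*her* is a pronoun, so Principle B applies: it must be free in its binding domain.
Binding domain of *her₅*: the matrix TP, whose subject is Aisha₁.
*Aisha₁* c-commands the pronoun within its binding domain → coindexation would violate Principle B.
*Amara₂*: the pronoun c-commands this R-expression → coindexation would violate Principle C on *Amara₂*.
*Tamar₃*: the pronoun c-commands this R-expression → coindexation would violate Principle C on *Tamar₃*.
*Ingrid₄*: the pronoun c-commands this R-expression → coindexation would violate Principle C on *Ingrid₄*.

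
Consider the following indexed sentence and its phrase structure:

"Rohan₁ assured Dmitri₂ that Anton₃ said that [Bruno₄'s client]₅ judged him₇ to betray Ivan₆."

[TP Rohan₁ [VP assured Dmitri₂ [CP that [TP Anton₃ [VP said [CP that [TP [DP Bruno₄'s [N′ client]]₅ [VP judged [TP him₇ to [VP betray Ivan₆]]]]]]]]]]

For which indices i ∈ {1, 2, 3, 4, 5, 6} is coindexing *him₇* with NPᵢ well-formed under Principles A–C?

*him* is a pronoun, so Principle B applies: it must be free in its binding domain.
Binding domain of *him₇*: the embedded TP, whose subject is [Bruno₄'s client]₅.
*Rohan₁* c-commands the pronoun but from outside its binding domain, and is not c-commanded by it → coindexation permitted.
*Dmitri₂* c-commands the pronoun but from outside its binding domain, and is not c-commanded by it → coindexation permitted.
*Anton₃* c-commands the pronoun but from outside its binding domain, and is not c-commanded by it → coindexation permitted.
*Bruno₄* and the pronoun do not c-command one another → neither Principle B nor Principle C is at stake; coindexation permitted.
*[Bruno₄'s client]₅* c-commands the pronoun within its binding domain → coindexation would violate Principle B.
*Ivan₆*: the pronoun c-commands this R-expression → coindexation would violate Principle C on *Ivan₆*.

{1, 2, 3, 4}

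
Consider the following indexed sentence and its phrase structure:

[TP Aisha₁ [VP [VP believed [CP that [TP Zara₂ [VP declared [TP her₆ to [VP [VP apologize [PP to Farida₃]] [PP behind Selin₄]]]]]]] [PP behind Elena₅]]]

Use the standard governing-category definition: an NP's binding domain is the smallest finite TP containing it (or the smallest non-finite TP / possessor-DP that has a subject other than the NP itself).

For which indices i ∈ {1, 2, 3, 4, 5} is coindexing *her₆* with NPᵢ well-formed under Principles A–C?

{1, 5}

*her* is a pronoun, so Principle B applies: it must be free in its binding domain.
Binding domain of *her₆*: the embedded TP, whose subject is Zara₂.
*Aisha₁* c-commands the pronoun but from outside its binding domain, and is not c-commanded by it → coindexation permitted.
*Zara₂* c-commands the pronoun within its binding domain → coindexation would violate Principle B.
*Farida₃*: the pronoun c-commands this R-expression → coindexation would violate Principle C on *Farida₃*.
*Selin₄*: the pronoun c-commands this R-expression → coindexation would violate Principle C on *Selin₄*.
*Elena₅* and the pronoun do not c-command one another → neither Principle B nor Principle C is at stake; coindexation permitted.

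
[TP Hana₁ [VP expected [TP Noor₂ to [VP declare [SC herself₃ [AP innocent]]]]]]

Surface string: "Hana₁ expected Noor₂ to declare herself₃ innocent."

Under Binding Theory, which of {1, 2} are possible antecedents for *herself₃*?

{2}

*herself* is an anaphor, so Principle A applies: it must be bound in its binding domain.
Binding domain of *herself₃*: the embedded TP, whose subject is Noor₂.
*Hana₁* c-commands the anaphor but is outside its binding domain → cannot satisfy Principle A.
*Noor₂* c-commands the anaphor within its binding domain → licit binder.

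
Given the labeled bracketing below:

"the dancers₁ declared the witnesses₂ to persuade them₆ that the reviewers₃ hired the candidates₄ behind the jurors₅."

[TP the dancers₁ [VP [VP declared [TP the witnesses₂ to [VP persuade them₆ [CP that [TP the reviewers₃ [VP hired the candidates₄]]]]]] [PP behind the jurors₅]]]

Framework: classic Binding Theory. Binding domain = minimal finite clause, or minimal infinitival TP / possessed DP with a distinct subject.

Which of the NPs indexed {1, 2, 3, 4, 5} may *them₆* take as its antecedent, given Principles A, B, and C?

*them* is a pronoun, so Principle B applies: it must be free in its binding domain.
Binding domain of *them₆*: the embedded TP, whose subject is the witnesses₂.
*the dancers₁* c-commands the pronoun but from outside its binding domain, and is not c-commanded by it → coindexation permitted.
*the witnesses₂* c-commands the pronoun within its binding domain → coindexation would violate Principle B.
*the reviewers₃*: the pronoun c-commands this R-expression → coindexation would violate Principle C on *the reviewers₃*.
*the candidates₄*: the pronoun c-commands this R-expression → coindexation would violate Principle C on *the candidates₄*.
*the jurors₅* and the pronoun do not c-command one another → neither Principle B nor Principle C is at stake; coindexation permitted.

{1, 5}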